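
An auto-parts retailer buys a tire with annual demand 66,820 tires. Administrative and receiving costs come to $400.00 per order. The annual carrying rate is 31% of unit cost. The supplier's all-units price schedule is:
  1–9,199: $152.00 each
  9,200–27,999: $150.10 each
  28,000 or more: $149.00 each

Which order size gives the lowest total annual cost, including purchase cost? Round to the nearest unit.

Holding cost per unit per year at price C is H = 0.31·C.
Evaluate total cost at each tier's feasible EOQ or, if the EOQ is below the tier, at the tier's minimum quantity.
EOQ at $152.00 = 1065.1 (feasible in tier 1): TC = 66,820×$152.00 + (66,820/1065.1)×400 + (1065.1/2)×0.31×$152.00 = $10,206,828.11.
EOQ at $150.10 = 1071.8 < 9200, so use break Q=9200: TC = 66,820×$150.10 + (66,820/9200.0)×400 + (9200.0/2)×0.31×$150.10 = $10,246,629.82.
EOQ at $149.00 = 1075.8 < 28000, so use break Q=28000: TC = 66,820×$149.00 + (66,820/28000.0)×400 + (28000.0/2)×0.31×$149.00 = $10,603,794.57.
Lowest total cost is $10,206,828.11 at Q = 1065.1.

Q* ≈ 1,065 tires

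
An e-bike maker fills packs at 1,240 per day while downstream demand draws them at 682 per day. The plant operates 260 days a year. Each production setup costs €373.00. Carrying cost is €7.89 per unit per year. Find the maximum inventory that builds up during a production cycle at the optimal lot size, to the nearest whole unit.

I_max ≈ 2,747 packs

Annual demand D = 682 × 260 = 177,320.
Production build-up factor (1 − d/p) = 1 − 682/1,240 = 0.4500.
Q* = √(2DS / (H(1 − d/p))) = √(2 × 177,320 × 373 / (7.89 × 0.4500)).
= √(132,280,720 / 3.5505) ≈ 6103.845.
Maximum inventory = Q*(1 − d/p) = 6103.845 × 0.4500 ≈ 2746.730.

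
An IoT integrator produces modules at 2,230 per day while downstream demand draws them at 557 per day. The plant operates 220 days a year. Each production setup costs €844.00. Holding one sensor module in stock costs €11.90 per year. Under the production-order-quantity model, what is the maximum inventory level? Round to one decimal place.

I_max ≈ 3,611.2 modules

Annual demand D = 557 × 220 = 122,540.
Production build-up factor (1 − d/p) = 1 − 557/2,230 = 0.7502.
Q* = √(2DS / (H(1 − d/p))) = √(2 × 122,540 × 844 / (11.9 × 0.7502)).
= √(206,847,520 / 8.9277) ≈ 4813.446.
Maximum inventory = Q*(1 − d/p) = 4813.446 × 0.7502 ≈ 3611.164.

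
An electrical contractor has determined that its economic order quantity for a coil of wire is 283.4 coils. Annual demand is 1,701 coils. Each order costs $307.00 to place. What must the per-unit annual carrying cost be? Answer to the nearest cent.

H ≈ $13.00

The basic EOQ model gives Q* = √(2DS/H); rearrange for the unknown.
From Q* = √(2DS/H): H = 2DS / Q*² = 2 × 1,701 × 307 / 283.4² = 13.0039.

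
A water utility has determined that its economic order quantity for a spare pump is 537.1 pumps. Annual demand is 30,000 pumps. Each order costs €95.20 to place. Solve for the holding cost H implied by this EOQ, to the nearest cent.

Invert the EOQ relation Q*² = 2DS/H.
From Q* = √(2DS/H): H = 2DS / Q*² = 2 × 30,000 × 95.2 / 537.1² = 19.8006.

H ≈ €19.80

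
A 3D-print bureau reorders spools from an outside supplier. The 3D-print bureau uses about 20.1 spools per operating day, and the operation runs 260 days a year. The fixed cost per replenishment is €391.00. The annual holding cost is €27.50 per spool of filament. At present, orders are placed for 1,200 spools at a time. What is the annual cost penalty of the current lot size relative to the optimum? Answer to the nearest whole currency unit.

Annual demand D = 20.1 × 260 = 5,226.
EOQ = √(2DS/H) = √(2 × 5,226 × 391 / 27.5) ≈ 385.50.
Cost at Q* = (D/Q*)S + (Q*/2)H = √(2DSH) ≈ €10,601.19.
Cost at Q = 1,200: (5,226/1,200)×391 + (1,200/2)×27.5 = €1,702.81 + €16,500.00 = €18,202.81.
Excess = €18,202.81 − €10,601.19 = €7,601.62.

Extra cost ≈ €7,602 per year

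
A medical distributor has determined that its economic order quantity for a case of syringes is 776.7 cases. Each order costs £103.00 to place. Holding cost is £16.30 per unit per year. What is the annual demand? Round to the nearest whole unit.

Squaring Q* = √(2DS/H) gives Q*² = 2DS/H.
From Q* = √(2DS/H): D = Q*²H / (2S) = 776.7² × 16.3 / (2 × 103) = 47733.908.

D ≈ 47,734 cases per year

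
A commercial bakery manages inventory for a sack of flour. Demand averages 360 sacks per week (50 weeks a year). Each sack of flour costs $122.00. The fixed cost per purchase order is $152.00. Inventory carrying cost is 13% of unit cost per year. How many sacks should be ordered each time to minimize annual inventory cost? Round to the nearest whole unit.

Annual demand D = 360 × 50 = 18,000.
Holding cost H = 0.13 × $122.00 = $15.8600 per unit per year.
EOQ = √(2DS / H) = √(2 × 18,000 × 152 / 15.86).
= √(5,472,000 / 15.86) = √345,018.9155 ≈ 587.383.

Q* ≈ 587 sacks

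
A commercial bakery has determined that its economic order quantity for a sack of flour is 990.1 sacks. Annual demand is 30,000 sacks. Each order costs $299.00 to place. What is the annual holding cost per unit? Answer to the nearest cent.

The basic EOQ model gives Q* = √(2DS/H); rearrange for the unknown.
From Q* = √(2DS/H): H = 2DS / Q*² = 2 × 30,000 × 299 / 990.1² = 18.3006.

H ≈ $18.30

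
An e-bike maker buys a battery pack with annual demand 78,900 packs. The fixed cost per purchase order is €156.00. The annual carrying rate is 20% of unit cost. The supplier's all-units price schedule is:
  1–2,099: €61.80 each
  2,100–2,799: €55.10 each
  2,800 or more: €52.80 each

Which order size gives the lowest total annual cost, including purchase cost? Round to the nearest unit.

Holding cost per unit per year at price C is H = 0.20·C.
Evaluate total cost at each tier's feasible EOQ or, if the EOQ is below the tier, at the tier's minimum quantity.
EOQ at €61.80 = 1411.3 (feasible in tier 1): TC = 78,900×€61.80 + (78,900/1411.3)×156 + (1411.3/2)×0.20×€61.80 = €4,893,463.15.
EOQ at €55.10 = 1494.6 < 2100, so use break Q=2100: TC = 78,900×€55.10 + (78,900/2100.0)×156 + (2100.0/2)×0.20×€55.10 = €4,364,822.14.
EOQ at €52.80 = 1526.8 < 2800, so use break Q=2800: TC = 78,900×€52.80 + (78,900/2800.0)×156 + (2800.0/2)×0.20×€52.80 = €4,185,099.86.
Lowest total cost is €4,185,099.86 at Q = 2800.0.

Q* ≈ 2,800 packs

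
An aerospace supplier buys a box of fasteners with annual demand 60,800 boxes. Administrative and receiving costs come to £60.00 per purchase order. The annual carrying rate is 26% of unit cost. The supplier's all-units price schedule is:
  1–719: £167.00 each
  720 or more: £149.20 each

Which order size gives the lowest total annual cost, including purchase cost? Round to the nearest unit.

Holding cost per unit per year at price C is H = 0.26·C.
For each price level, check whether its EOQ is feasible; otherwise the best quantity at that price is the breakpoint.
EOQ at £167.00 = 409.9 (feasible in tier 1): TC = 60,800×£167.00 + (60,800/409.9)×60 + (409.9/2)×0.26×£167.00 = £10,171,398.66.
EOQ at £149.20 = 433.7 < 720, so use break Q=720: TC = 60,800×£149.20 + (60,800/720.0)×60 + (720.0/2)×0.26×£149.20 = £9,090,391.79.
Lowest total cost is £9,090,391.79 at Q = 720.0.

Q* ≈ 720 boxes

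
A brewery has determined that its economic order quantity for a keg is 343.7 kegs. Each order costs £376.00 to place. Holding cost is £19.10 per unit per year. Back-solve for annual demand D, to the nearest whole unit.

D ≈ 3,000 kegs per year

The basic EOQ model gives Q* = √(2DS/H); rearrange for the unknown.
From Q* = √(2DS/H): D = Q*²H / (2S) = 343.7² × 19.1 / (2 × 376) = 3000.368.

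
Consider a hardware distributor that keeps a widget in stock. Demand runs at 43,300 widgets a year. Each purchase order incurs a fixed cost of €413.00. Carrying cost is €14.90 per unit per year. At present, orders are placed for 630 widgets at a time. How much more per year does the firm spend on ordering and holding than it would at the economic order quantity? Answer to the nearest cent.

EOQ = √(2DS/H) = √(2 × 43,300 × 413 / 14.9) ≈ 1549.32.
Cost at Q* = (D/Q*)S + (Q*/2)H = √(2DSH) ≈ €23,084.85.
Cost at Q = 630: (43,300/630)×413 + (630/2)×14.9 = €28,385.56 + €4,693.50 = €33,079.06.
Excess = €33,079.06 − €23,084.85 = €9,994.20.

Extra cost ≈ €9,994.20 per year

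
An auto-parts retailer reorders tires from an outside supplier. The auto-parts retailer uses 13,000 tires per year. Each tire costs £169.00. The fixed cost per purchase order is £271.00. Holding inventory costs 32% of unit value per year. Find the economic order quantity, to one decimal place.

Holding cost H = 0.32 × £169.00 = £54.0800 per unit per year.
EOQ = √(2DS / H) = √(2 × 13,000 × 271 / 54.08).
= √(7,046,000 / 54.08) = √130,288.4615 ≈ 360.955.

Q* ≈ 361.0 tires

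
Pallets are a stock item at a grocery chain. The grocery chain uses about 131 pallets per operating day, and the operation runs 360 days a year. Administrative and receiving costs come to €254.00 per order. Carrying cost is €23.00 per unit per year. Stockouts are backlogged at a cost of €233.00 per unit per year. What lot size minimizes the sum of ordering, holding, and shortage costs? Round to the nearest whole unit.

Annual demand D = 131 × 360 = 47,160.
With planned backorders, Q* = √(2DS/H) · √((H+B)/B).
√(2DS/H) = √(2 × 47,160 × 254 / 23) = 1020.598.
√((H+B)/B) = √((23+233)/233) = 1.0482.
Q* ≈ 1069.786.

Q* ≈ 1,070 pallets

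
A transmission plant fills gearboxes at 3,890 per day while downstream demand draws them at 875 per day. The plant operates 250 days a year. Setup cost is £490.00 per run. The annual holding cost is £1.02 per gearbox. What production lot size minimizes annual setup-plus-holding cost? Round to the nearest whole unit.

Annual demand D = 875 × 250 = 218,750.
Production build-up factor (1 − d/p) = 1 − 875/3,890 = 0.7751.
Q* = √(2DS / (H(1 − d/p))) = √(2 × 218,750 × 490 / (1.02 × 0.7751)).
= √(214,375,000 / 0.7906) ≈ 16467.138.

Q* ≈ 16,467 gearboxes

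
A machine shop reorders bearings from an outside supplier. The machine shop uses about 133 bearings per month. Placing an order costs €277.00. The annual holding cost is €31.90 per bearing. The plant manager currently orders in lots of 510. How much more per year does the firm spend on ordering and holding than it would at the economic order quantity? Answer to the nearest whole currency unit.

Extra cost ≈ €3,690 per year

Annual demand D = 133 × 12 = 1,596.
EOQ = √(2DS/H) = √(2 × 1,596 × 277 / 31.9) ≈ 166.49.
Cost at Q* = (D/Q*)S + (Q*/2)H = √(2DSH) ≈ €5,310.88.
Cost at Q = 510: (1,596/510)×277 + (510/2)×31.9 = €866.85 + €8,134.50 = €9,001.35.
Excess = €9,001.35 − €5,310.88 = €3,690.46.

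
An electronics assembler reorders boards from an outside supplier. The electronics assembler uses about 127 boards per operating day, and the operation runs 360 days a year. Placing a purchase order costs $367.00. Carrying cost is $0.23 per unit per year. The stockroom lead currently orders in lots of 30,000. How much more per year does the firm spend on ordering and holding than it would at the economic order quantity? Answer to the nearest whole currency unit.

Extra cost ≈ $1,231 per year

Annual demand D = 127 × 360 = 45,720.
EOQ = √(2DS/H) = √(2 × 45,720 × 367 / 0.23) ≈ 12079.17.
Cost at Q* = (D/Q*)S + (Q*/2)H = √(2DSH) ≈ $2,778.21.
Cost at Q = 30,000: (45,720/30,000)×367 + (30,000/2)×0.23 = $559.31 + $3,450.00 = $4,009.31.
Excess = $4,009.31 − $2,778.21 = $1,231.10.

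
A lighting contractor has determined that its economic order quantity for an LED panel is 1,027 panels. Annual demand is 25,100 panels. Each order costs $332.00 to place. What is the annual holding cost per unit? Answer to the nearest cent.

H ≈ $15.80

The basic EOQ model gives Q* = √(2DS/H); rearrange for the unknown.
From Q* = √(2DS/H): H = 2DS / Q*² = 2 × 25,100 × 332 / 1,027² = 15.8016.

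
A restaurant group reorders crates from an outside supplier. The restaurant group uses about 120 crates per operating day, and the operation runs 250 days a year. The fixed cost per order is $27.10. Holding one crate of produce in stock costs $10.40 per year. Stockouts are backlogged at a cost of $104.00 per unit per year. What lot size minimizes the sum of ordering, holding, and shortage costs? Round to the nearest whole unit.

Annual demand D = 120 × 250 = 30,000.
With planned backorders, Q* = √(2DS/H) · √((H+B)/B).
√(2DS/H) = √(2 × 30,000 × 27.1 / 10.4) = 395.406.
√((H+B)/B) = √((10.4+104)/104) = 1.0488.
Q* ≈ 414.706.

Q* ≈ 415 crates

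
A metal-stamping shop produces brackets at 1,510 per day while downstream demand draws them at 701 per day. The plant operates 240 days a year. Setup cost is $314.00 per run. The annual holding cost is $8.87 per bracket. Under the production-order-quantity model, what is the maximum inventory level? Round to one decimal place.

Annual demand D = 701 × 240 = 168,240.
Production build-up factor (1 − d/p) = 1 − 701/1,510 = 0.5358.
Q* = √(2DS / (H(1 − d/p))) = √(2 × 168,240 × 314 / (8.87 × 0.5358)).
= √(105,654,720 / 4.7522) ≈ 4715.165.
Maximum inventory = Q*(1 − d/p) = 4715.165 × 0.5358 ≈ 2526.204.

I_max ≈ 2,526.2 brackets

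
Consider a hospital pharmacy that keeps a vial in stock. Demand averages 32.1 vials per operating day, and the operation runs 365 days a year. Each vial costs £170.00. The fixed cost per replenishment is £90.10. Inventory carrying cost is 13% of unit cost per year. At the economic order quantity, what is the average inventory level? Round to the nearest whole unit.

Annual demand D = 32.1 × 365 = 11,716.5.
Holding cost H = 0.13 × £170.00 = £22.1000 per unit per year.
EOQ = √(2DS/H) = √(2 × 11,716.5 × 90.1 / 22.1) ≈ 309.09.
Average inventory = Q*/2 ≈ 309.09 / 2 = 154.543.

Average inventory ≈ 155 vials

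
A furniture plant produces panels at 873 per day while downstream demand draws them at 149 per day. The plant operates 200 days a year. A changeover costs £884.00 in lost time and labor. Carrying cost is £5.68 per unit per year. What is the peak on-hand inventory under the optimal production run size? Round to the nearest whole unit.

I_max ≈ 2,774 panels

Annual demand D = 149 × 200 = 29,800.
Production build-up factor (1 − d/p) = 1 − 149/873 = 0.8293.
Q* = √(2DS / (H(1 − d/p))) = √(2 × 29,800 × 884 / (5.68 × 0.8293)).
= √(52,686,400 / 4.7106) ≈ 3344.359.
Maximum inventory = Q*(1 − d/p) = 3344.359 × 0.8293 ≈ 2773.558.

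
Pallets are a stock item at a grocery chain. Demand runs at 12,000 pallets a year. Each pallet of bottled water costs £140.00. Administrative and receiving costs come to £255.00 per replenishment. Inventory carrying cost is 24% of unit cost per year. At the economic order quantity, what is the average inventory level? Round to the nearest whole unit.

Average inventory ≈ 213 pallets

Holding cost H = 0.24 × £140.00 = £33.6000 per unit per year.
Q* = √(2DS/H) = √(2 × 12,000 × 255 / 33.6) ≈ 426.78.
Average inventory = Q*/2 ≈ 426.78 / 2 = 213.391.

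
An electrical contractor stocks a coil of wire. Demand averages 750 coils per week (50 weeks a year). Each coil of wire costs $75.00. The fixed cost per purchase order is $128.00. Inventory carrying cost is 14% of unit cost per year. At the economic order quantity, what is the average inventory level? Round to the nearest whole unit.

Annual demand D = 750 × 50 = 37,500.
Holding cost H = 0.14 × $75.00 = $10.5000 per unit per year.
The optimal lot size = √(2DS/H) = √(2 × 37,500 × 128 / 10.5) ≈ 956.18.
Average inventory = Q*/2 ≈ 956.18 / 2 = 478.091.

Average inventory ≈ 478 coils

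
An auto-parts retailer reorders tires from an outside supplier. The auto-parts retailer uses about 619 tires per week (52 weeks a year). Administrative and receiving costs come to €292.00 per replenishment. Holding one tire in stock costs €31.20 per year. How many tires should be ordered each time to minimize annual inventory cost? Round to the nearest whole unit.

Annual demand D = 619 × 52 = 32,188.
EOQ = √(2DS / H) = √(2 × 32,188 × 292 / 31.2).
= √(18,797,792 / 31.2) = √602,493.3333 ≈ 776.204.

Q* ≈ 776 tires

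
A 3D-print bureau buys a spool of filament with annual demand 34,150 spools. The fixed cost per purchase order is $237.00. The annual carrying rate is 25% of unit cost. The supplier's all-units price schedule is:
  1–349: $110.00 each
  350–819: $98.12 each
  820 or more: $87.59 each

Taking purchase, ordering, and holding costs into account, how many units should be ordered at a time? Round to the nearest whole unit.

Q* ≈ 860 spools

Holding cost per unit per year at price C is H = 0.25·C.
Evaluate total cost at each tier's feasible EOQ or, if the EOQ is below the tier, at the tier's minimum quantity.
Tier 1 ($110.00): EOQ = 767.2 exceeds tier's upper bound 349, so this tier is dominated.
EOQ at $98.12 = 812.3 (feasible in tier 2): TC = 34,150×$98.12 + (34,150/812.3)×237 + (812.3/2)×0.25×$98.12 = $3,370,724.60.
EOQ at $87.59 = 859.8 (feasible in tier 3): TC = 34,150×$87.59 + (34,150/859.8)×237 + (859.8/2)×0.25×$87.59 = $3,010,025.53.
Lowest total cost is $3,010,025.53 at Q = 859.8.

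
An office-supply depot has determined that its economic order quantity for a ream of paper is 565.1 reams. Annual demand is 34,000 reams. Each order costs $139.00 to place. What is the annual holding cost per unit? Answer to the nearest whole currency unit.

The basic EOQ model gives Q* = √(2DS/H); rearrange for the unknown.
From Q* = √(2DS/H): H = 2DS / Q*² = 2 × 34,000 × 139 / 565.1² = 29.5987.

H ≈ $30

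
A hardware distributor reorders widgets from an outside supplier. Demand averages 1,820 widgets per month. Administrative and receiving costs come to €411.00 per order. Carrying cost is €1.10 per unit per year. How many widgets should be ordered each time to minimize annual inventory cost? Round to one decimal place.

Annual demand D = 1,820 × 12 = 21,840.
EOQ = √(2DS / H) = √(2 × 21,840 × 411 / 1.1).
= √(17,952,480 / 1.1) = √16,320,436.3636 ≈ 4039.856.

Q* ≈ 4,039.9 widgets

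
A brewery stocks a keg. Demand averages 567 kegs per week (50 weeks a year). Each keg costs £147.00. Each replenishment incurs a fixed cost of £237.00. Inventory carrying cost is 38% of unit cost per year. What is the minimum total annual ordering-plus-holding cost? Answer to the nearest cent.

TC* ≈ £27,397.83

Annual demand D = 567 × 50 = 28,350.
Holding cost H = 0.38 × £147.00 = £55.8600 per unit per year.
The optimal lot size = √(2DS/H) = √(2 × 28,350 × 237 / 55.86) ≈ 490.47.
At Q*, ordering cost (D/Q*)S equals holding cost (Q*/2)H, each = √(DSH/2).
Minimum total = √(2DSH) = √(2 × 28,350 × 237 × 55.86) ≈ 27397.830.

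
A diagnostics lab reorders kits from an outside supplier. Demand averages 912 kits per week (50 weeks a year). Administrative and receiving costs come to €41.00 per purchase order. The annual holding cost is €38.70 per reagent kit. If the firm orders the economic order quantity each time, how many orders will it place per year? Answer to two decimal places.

Annual demand D = 912 × 50 = 45,600.
EOQ = √(2DS/H) = √(2 × 45,600 × 41 / 38.7) ≈ 310.84.
Orders per year = D / Q* = 45,600 / 310.84 ≈ 146.700.

N ≈ 146.70 orders per year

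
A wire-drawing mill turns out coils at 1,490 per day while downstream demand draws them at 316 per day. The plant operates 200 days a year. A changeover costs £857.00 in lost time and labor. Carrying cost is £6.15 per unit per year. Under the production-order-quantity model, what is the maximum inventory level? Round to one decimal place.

I_max ≈ 3,725.4 coils

Annual demand D = 316 × 200 = 63,200.
Production build-up factor (1 − d/p) = 1 − 316/1,490 = 0.7879.
Q* = √(2DS / (H(1 − d/p))) = √(2 × 63,200 × 857 / (6.15 × 0.7879)).
= √(108,324,800 / 4.8457) ≈ 4728.087.
Maximum inventory = Q*(1 − d/p) = 4728.087 × 0.7879 ≈ 3725.352.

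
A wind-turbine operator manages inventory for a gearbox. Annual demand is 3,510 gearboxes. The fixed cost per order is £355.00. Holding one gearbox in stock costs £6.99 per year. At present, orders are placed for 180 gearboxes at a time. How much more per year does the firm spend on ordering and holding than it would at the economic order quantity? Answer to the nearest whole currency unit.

EOQ = √(2DS/H) = √(2 × 3,510 × 355 / 6.99) ≈ 597.10.
Cost at Q* = (D/Q*)S + (Q*/2)H = √(2DSH) ≈ £4,173.70.
Cost at Q = 180: (3,510/180)×355 + (180/2)×6.99 = £6,922.50 + £629.10 = £7,551.60.
Excess = £7,551.60 − £4,173.70 = £3,377.90.

Extra cost ≈ £3,378 per year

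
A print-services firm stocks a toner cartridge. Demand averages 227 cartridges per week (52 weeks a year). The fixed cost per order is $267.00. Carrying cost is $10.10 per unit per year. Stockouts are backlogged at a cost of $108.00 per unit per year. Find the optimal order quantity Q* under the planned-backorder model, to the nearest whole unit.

Annual demand D = 227 × 52 = 11,804.
With planned backorders, Q* = √(2DS/H) · √((H+B)/B).
√(2DS/H) = √(2 × 11,804 × 267 / 10.1) = 789.995.
√((H+B)/B) = √((10.1+108)/108) = 1.0457.
Q* ≈ 826.109.

Q* ≈ 826 cartridges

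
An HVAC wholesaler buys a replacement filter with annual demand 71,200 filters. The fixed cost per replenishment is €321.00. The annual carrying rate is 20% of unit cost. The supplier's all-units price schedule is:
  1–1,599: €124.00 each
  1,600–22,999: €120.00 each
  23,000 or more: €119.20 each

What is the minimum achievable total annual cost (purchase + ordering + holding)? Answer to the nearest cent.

Holding cost per unit per year at price C is H = 0.20·C.
For each price level, check whether its EOQ is feasible; otherwise the best quantity at that price is the breakpoint.
EOQ at €124.00 = 1357.6 (feasible in tier 1): TC = 71,200×€124.00 + (71,200/1357.6)×321 + (1357.6/2)×0.20×€124.00 = €8,862,469.24.
EOQ at €120.00 = 1380.1 < 1600, so use break Q=1600: TC = 71,200×€120.00 + (71,200/1600.0)×321 + (1600.0/2)×0.20×€120.00 = €8,577,484.50.
EOQ at €119.20 = 1384.7 < 23000, so use break Q=23000: TC = 71,200×€119.20 + (71,200/23000.0)×321 + (23000.0/2)×0.20×€119.20 = €8,762,193.70.
Lowest total cost among the candidates is at Q = 1600.0.

TC* ≈ €8,577,484.50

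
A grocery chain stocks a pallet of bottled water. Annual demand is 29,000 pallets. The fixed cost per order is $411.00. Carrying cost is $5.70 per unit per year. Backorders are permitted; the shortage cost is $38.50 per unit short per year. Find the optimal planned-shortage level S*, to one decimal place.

With planned backorders, Q* = √(2DS/H) · √((H+B)/B).
√(2DS/H) = √(2 × 29,000 × 411 / 5.7) = 2045.020.
√((H+B)/B) = √((5.7+38.5)/38.5) = 1.0715.
Q* ≈ 2191.181.
S* = Q* · H/(H+B) = 2191.181 × 5.7/44.2 ≈ 282.573.

S* ≈ 282.6 pallets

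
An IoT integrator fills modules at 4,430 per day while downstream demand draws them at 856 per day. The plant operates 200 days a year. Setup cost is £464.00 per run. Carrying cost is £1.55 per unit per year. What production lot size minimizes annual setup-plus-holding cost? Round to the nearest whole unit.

Q* ≈ 11,272 modules

Annual demand D = 856 × 200 = 171,200.
Production build-up factor (1 − d/p) = 1 − 856/4,430 = 0.8068.
Q* = √(2DS / (H(1 − d/p))) = √(2 × 171,200 × 464 / (1.55 × 0.8068)).
= √(158,873,600 / 1.2505) ≈ 11271.575.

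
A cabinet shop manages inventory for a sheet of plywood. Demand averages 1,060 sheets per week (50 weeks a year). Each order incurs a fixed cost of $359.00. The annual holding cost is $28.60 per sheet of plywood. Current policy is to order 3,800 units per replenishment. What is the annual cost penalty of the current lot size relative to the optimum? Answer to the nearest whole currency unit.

Extra cost ≈ $26,357 per year

Annual demand D = 1,060 × 50 = 53,000.
EOQ = √(2DS/H) = √(2 × 53,000 × 359 / 28.6) ≈ 1153.50.
Cost at Q* = (D/Q*)S + (Q*/2)H = √(2DSH) ≈ $32,990.07.
Cost at Q = 3,800: (53,000/3,800)×359 + (3,800/2)×28.6 = $5,007.11 + $54,340.00 = $59,347.11.
Excess = $59,347.11 − $32,990.07 = $26,357.04.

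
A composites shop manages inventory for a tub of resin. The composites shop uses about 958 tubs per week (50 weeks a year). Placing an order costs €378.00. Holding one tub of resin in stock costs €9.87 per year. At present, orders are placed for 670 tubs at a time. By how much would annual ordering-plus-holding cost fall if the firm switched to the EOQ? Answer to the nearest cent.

Annual demand D = 958 × 50 = 47,900.
EOQ = √(2DS/H) = √(2 × 47,900 × 378 / 9.87) ≈ 1915.45.
Cost at Q* = (D/Q*)S + (Q*/2)H = √(2DSH) ≈ €18,905.46.
Cost at Q = 670: (47,900/670)×378 + (670/2)×9.87 = €27,024.18 + €3,306.45 = €30,330.63.
Excess = €30,330.63 − €18,905.46 = €11,425.17.

Extra cost ≈ €11,425.17 per year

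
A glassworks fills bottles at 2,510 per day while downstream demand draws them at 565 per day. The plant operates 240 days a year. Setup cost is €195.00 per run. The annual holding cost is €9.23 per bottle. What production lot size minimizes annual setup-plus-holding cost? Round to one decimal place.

Annual demand D = 565 × 240 = 135,600.
Production build-up factor (1 − d/p) = 1 − 565/2,510 = 0.7749.
Q* = √(2DS / (H(1 − d/p))) = √(2 × 135,600 × 195 / (9.23 × 0.7749)).
= √(52,884,000 / 7.1523) ≈ 2719.182.

Q* ≈ 2,719.2 bottles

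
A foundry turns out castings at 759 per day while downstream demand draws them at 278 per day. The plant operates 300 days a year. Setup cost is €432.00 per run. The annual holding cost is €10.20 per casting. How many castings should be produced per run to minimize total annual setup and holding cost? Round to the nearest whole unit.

Annual demand D = 278 × 300 = 83,400.
Production build-up factor (1 − d/p) = 1 − 278/759 = 0.6337.
Q* = √(2DS / (H(1 − d/p))) = √(2 × 83,400 × 432 / (10.2 × 0.6337)).
= √(72,057,600 / 6.464) ≈ 3338.783.

Q* ≈ 3,339 castings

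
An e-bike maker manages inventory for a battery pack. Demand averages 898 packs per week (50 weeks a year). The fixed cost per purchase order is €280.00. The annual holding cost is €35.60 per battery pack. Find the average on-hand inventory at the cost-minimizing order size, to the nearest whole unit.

Annual demand D = 898 × 50 = 44,900.
The optimal lot size = √(2DS/H) = √(2 × 44,900 × 280 / 35.6) ≈ 840.41.
Average inventory = Q*/2 ≈ 840.41 / 2 = 420.206.

Average inventory ≈ 420 packs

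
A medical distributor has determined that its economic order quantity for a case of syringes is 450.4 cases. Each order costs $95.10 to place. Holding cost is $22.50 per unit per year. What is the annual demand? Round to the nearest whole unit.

D ≈ 23,998 cases per year

Invert the EOQ relation Q*² = 2DS/H.
From Q* = √(2DS/H): D = Q*²H / (2S) = 450.4² × 22.5 / (2 × 95.1) = 23997.653.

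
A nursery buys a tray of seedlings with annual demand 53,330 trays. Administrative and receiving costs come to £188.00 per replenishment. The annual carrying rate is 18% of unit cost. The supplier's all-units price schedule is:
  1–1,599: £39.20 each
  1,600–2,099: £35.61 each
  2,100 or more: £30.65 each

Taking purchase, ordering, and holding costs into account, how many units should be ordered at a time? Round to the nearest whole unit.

Q* ≈ 2,100 trays

Holding cost per unit per year at price C is H = 0.18·C.
For each price level, check whether its EOQ is feasible; otherwise the best quantity at that price is the breakpoint.
Tier 1 (£39.20): EOQ = 1685.8 exceeds tier's upper bound 1599, so this tier is dominated.
EOQ at £35.61 = 1768.7 (feasible in tier 2): TC = 53,330×£35.61 + (53,330/1768.7)×188 + (1768.7/2)×0.18×£35.61 = £1,910,418.40.
EOQ at £30.65 = 1906.5 < 2100, so use break Q=2100: TC = 53,330×£30.65 + (53,330/2100.0)×188 + (2100.0/2)×0.18×£30.65 = £1,645,131.65.
Lowest total cost is £1,645,131.65 at Q = 2100.0.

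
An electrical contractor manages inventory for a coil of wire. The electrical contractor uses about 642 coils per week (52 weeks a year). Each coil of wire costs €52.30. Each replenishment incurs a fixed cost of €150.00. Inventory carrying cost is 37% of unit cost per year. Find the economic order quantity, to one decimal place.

Q* ≈ 719.4 coils

Annual demand D = 642 × 52 = 33,384.
Holding cost H = 0.37 × €52.30 = €19.3510 per unit per year.
EOQ = √(2DS / H) = √(2 × 33,384 × 150 / 19.351).
= √(10,015,200 / 19.351) = √517,554.6483 ≈ 719.413.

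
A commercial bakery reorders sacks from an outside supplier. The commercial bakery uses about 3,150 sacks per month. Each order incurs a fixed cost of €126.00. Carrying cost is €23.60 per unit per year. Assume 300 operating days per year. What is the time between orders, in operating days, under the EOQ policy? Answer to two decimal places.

Annual demand D = 3,150 × 12 = 37,800.
Q* = √(2DS/H) = √(2 × 37,800 × 126 / 23.6) ≈ 635.32.
Cycle time = Q*/D × 300 = 635.32 / 37,800 × 300 ≈ 5.042 days.

T ≈ 5.04 days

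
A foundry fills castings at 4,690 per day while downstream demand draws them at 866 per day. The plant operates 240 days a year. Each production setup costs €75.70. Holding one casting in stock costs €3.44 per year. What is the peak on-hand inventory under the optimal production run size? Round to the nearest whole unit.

Annual demand D = 866 × 240 = 207,840.
Production build-up factor (1 − d/p) = 1 − 866/4,690 = 0.8154.
Q* = √(2DS / (H(1 − d/p))) = √(2 × 207,840 × 75.7 / (3.44 × 0.8154)).
= √(31,466,976 / 2.8048) ≈ 3349.467.
Maximum inventory = Q*(1 − d/p) = 3349.467 × 0.8154 ≈ 2730.994.

I_max ≈ 2,731 castings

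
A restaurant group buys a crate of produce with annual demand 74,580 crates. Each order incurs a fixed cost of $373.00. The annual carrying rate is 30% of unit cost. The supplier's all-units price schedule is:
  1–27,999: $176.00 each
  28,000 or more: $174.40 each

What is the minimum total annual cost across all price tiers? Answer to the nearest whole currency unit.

TC* ≈ $13,180,280

Holding cost per unit per year at price C is H = 0.30·C.
Candidates are each tier's EOQ (if it falls in that tier) and each price-break quantity.
EOQ at $176.00 = 1026.5 (feasible in tier 1): TC = 74,580×$176.00 + (74,580/1026.5)×373 + (1026.5/2)×0.30×$176.00 = $13,180,279.79.
EOQ at $174.40 = 1031.2 < 28000, so use break Q=28000: TC = 74,580×$174.40 + (74,580/28000.0)×373 + (28000.0/2)×0.30×$174.40 = $13,740,225.51.
Lowest total cost among the candidates is at Q = 1026.5.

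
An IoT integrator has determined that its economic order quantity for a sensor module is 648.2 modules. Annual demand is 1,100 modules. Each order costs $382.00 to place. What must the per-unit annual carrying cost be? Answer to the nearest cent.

The basic EOQ model gives Q* = √(2DS/H); rearrange for the unknown.
From Q* = √(2DS/H): H = 2DS / Q*² = 2 × 1,100 × 382 / 648.2² = 2.0002.

H ≈ $2.00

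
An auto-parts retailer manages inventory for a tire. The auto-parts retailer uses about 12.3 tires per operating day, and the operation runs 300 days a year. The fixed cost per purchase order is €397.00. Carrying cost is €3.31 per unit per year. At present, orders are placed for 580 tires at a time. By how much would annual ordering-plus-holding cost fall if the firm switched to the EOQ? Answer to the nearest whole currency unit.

Annual demand D = 12.3 × 300 = 3,690.
EOQ = √(2DS/H) = √(2 × 3,690 × 397 / 3.31) ≈ 940.83.
Cost at Q* = (D/Q*)S + (Q*/2)H = √(2DSH) ≈ €3,114.13.
Cost at Q = 580: (3,690/580)×397 + (580/2)×3.31 = €2,525.74 + €959.90 = €3,485.64.
Excess = €3,485.64 − €3,114.13 = €371.51.

Extra cost ≈ €372 per year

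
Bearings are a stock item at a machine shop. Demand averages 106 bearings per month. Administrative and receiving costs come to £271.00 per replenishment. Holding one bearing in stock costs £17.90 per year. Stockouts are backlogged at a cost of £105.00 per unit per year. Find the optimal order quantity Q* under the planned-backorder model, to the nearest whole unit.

Q* ≈ 212 bearings

Annual demand D = 106 × 12 = 1,272.
With planned backorders, Q* = √(2DS/H) · √((H+B)/B).
√(2DS/H) = √(2 × 1,272 × 271 / 17.9) = 196.253.
√((H+B)/B) = √((17.9+105)/105) = 1.0819.
Q* ≈ 212.323.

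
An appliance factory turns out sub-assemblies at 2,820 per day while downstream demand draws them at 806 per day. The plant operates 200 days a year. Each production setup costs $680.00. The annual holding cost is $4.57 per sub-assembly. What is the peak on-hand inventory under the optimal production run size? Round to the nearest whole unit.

Annual demand D = 806 × 200 = 161,200.
Production build-up factor (1 − d/p) = 1 − 806/2,820 = 0.7142.
Q* = √(2DS / (H(1 − d/p))) = √(2 × 161,200 × 680 / (4.57 × 0.7142)).
= √(219,232,000 / 3.2638) ≈ 8195.750.
Maximum inventory = Q*(1 − d/p) = 8195.750 × 0.7142 ≈ 5853.277.

I_max ≈ 5,853 sub-assemblies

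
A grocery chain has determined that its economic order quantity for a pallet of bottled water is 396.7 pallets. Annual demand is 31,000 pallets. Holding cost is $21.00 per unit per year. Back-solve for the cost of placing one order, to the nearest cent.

S ≈ $53.30

The basic EOQ model gives Q* = √(2DS/H); rearrange for the unknown.
From Q* = √(2DS/H): S = Q*²H / (2D) = 396.7² × 21 / (2 × 31,000) = 53.3030.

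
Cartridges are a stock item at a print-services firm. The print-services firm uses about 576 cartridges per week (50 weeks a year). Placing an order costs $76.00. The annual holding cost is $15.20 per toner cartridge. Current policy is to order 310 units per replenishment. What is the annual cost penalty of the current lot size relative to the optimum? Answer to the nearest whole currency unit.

Extra cost ≈ $1,259 per year

Annual demand D = 576 × 50 = 28,800.
EOQ = √(2DS/H) = √(2 × 28,800 × 76 / 15.2) ≈ 536.66.
Cost at Q* = (D/Q*)S + (Q*/2)H = √(2DSH) ≈ $8,157.18.
Cost at Q = 310: (28,800/310)×76 + (310/2)×15.2 = $7,060.65 + $2,356.00 = $9,416.65.
Excess = $9,416.65 − $8,157.18 = $1,259.47.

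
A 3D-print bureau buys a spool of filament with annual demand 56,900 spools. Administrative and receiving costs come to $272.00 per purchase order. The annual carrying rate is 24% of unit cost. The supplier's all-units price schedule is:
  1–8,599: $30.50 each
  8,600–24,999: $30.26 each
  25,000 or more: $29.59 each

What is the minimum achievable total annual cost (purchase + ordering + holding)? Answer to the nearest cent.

TC* ≈ $1,750,502.59

Holding cost per unit per year at price C is H = 0.24·C.
For each price level, check whether its EOQ is feasible; otherwise the best quantity at that price is the breakpoint.
EOQ at $30.50 = 2056.4 (feasible in tier 1): TC = 56,900×$30.50 + (56,900/2056.4)×272 + (2056.4/2)×0.24×$30.50 = $1,750,502.59.
EOQ at $30.26 = 2064.5 < 8600, so use break Q=8600: TC = 56,900×$30.26 + (56,900/8600.0)×272 + (8600.0/2)×0.24×$30.26 = $1,754,821.95.
EOQ at $29.59 = 2087.7 < 25000, so use break Q=25000: TC = 56,900×$29.59 + (56,900/25000.0)×272 + (25000.0/2)×0.24×$29.59 = $1,773,060.07.
Lowest total cost among the candidates is at Q = 2056.4.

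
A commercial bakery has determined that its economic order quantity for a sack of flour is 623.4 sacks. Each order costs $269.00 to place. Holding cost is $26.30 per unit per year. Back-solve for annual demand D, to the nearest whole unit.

Squaring Q* = √(2DS/H) gives Q*² = 2DS/H.
From Q* = √(2DS/H): D = Q*²H / (2S) = 623.4² × 26.3 / (2 × 269) = 18997.964.

D ≈ 18,998 sacks per year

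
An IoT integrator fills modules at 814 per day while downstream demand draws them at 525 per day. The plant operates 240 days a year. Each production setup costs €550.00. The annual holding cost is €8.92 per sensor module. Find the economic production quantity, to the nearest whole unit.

Q* ≈ 6,615 modules

Annual demand D = 525 × 240 = 126,000.
Production build-up factor (1 − d/p) = 1 − 525/814 = 0.3550.
Q* = √(2DS / (H(1 − d/p))) = √(2 × 126,000 × 550 / (8.92 × 0.3550)).
= √(138,600,000 / 3.1669) ≈ 6615.497.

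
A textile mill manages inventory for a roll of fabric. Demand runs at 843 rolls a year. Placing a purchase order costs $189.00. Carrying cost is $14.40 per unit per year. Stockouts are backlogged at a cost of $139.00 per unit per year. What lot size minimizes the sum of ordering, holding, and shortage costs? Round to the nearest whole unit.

With planned backorders, Q* = √(2DS/H) · √((H+B)/B).
√(2DS/H) = √(2 × 843 × 189 / 14.4) = 148.757.
√((H+B)/B) = √((14.4+139)/139) = 1.0505.
Q* ≈ 156.273.

Q* ≈ 156 rolls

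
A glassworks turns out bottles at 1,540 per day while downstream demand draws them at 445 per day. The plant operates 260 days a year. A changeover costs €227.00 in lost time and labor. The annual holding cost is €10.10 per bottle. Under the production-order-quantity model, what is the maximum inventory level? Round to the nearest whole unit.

I_max ≈ 1,923 bottles

Annual demand D = 445 × 260 = 115,700.
Production build-up factor (1 − d/p) = 1 − 445/1,540 = 0.7110.
Q* = √(2DS / (H(1 − d/p))) = √(2 × 115,700 × 227 / (10.1 × 0.7110)).
= √(52,527,800 / 7.1815) ≈ 2704.501.
Maximum inventory = Q*(1 − d/p) = 2704.501 × 0.7110 ≈ 1923.006.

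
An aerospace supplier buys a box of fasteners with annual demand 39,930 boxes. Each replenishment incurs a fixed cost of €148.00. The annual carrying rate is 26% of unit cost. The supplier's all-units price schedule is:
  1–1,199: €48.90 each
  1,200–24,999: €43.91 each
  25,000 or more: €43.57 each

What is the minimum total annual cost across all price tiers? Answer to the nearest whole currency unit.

Holding cost per unit per year at price C is H = 0.26·C.
Candidates are each tier's EOQ (if it falls in that tier) and each price-break quantity.
EOQ at €48.90 = 964.2 (feasible in tier 1): TC = 39,930×€48.90 + (39,930/964.2)×148 + (964.2/2)×0.26×€48.90 = €1,964,835.48.
EOQ at €43.91 = 1017.5 < 1200, so use break Q=1200: TC = 39,930×€43.91 + (39,930/1200.0)×148 + (1200.0/2)×0.26×€43.91 = €1,765,100.96.
EOQ at €43.57 = 1021.4 < 25000, so use break Q=25000: TC = 39,930×€43.57 + (39,930/25000.0)×148 + (25000.0/2)×0.26×€43.57 = €1,881,588.99.
Lowest total cost among the candidates is at Q = 1200.0.

TC* ≈ €1,765,101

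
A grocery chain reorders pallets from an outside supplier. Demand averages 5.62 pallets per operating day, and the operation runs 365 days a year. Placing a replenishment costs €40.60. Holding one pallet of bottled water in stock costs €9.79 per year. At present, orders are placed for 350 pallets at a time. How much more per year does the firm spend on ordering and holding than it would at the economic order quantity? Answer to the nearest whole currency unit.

Extra cost ≈ €674 per year

Annual demand D = 5.62 × 365 = 2,051.3.
EOQ = √(2DS/H) = √(2 × 2,051.3 × 40.6 / 9.79) ≈ 130.44.
Cost at Q* = (D/Q*)S + (Q*/2)H = √(2DSH) ≈ €1,276.98.
Cost at Q = 350: (2,051.3/350)×40.6 + (350/2)×9.79 = €237.95 + €1,713.25 = €1,951.20.
Excess = €1,951.20 − €1,276.98 = €674.22.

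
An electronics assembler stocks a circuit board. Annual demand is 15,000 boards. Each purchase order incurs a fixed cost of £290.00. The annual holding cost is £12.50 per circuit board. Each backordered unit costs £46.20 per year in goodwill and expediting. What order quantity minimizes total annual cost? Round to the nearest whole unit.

Q* ≈ 940 boards

With planned backorders, Q* = √(2DS/H) · √((H+B)/B).
√(2DS/H) = √(2 × 15,000 × 290 / 12.5) = 834.266.
√((H+B)/B) = √((12.5+46.2)/46.2) = 1.1272.
Q* ≈ 940.378.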